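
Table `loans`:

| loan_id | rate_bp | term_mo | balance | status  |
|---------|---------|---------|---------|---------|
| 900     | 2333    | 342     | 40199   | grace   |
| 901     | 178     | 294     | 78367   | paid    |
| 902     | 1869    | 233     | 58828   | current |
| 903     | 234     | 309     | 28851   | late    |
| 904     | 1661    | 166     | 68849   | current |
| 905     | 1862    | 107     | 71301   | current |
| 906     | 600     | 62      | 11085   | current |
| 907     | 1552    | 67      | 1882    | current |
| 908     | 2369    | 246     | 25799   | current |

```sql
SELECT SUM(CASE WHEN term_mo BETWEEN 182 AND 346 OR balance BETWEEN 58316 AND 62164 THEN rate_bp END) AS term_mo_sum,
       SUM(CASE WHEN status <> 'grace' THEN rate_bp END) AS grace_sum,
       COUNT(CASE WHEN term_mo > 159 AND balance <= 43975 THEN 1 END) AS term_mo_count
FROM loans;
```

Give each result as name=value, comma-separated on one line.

term_mo_sum=6983, grace_sum=10325, term_mo_count=3

[term_mo_sum: term_mo BETWEEN 182 AND 346 OR balance BETWEEN 58316 AND 62164]
loan_id=900: ✓ → 2333
loan_id=901: ✓ → 178
loan_id=902: ✓ → 1869
loan_id=903: ✓ → 234
loan_id=904: ✗
loan_id=905: ✗
loan_id=906: ✗
loan_id=907: ✗
loan_id=908: ✓ → 2369
term_mo_sum = 2333 + 178 + 1869 + 234 + 2369 = 6983
—
[grace_sum: status <> 'grace']
loan_id=900: ✗
loan_id=901: ✓ → 178
loan_id=902: ✓ → 1869
loan_id=903: ✓ → 234
loan_id=904: ✓ → 1661
loan_id=905: ✓ → 1862
loan_id=906: ✓ → 600
loan_id=907: ✓ → 1552
loan_id=908: ✓ → 2369
grace_sum = 178 + 1869 + 234 + 1661 + 1862 + 600 + 1552 + 2369 = 10325
—
[term_mo_count: term_mo > 159 AND balance <= 43975]
loan_id=900: ✓ → 1
loan_id=901: ✗
loan_id=902: ✗
loan_id=903: ✓ → 1
loan_id=904: ✗
loan_id=905: ✗
loan_id=906: ✗
loan_id=907: ✗
loan_id=908: ✓ → 1
term_mo_count = COUNT(1, 1, 1) = 3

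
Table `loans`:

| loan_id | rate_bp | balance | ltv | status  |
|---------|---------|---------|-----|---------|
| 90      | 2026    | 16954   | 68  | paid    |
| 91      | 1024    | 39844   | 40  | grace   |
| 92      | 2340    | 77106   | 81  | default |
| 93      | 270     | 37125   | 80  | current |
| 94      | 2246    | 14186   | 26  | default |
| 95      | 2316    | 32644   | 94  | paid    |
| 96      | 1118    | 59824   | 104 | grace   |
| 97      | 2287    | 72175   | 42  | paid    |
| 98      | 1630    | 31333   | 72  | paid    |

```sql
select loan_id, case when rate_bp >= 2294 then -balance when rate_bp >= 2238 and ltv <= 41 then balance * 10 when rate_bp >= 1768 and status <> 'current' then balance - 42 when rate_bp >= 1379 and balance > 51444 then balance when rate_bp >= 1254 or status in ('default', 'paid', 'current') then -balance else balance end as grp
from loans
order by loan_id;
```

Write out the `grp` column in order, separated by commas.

loan_id=90: rate_bp >= 1768 and status <> 'current' → 16912
loan_id=91: ELSE → 39844
loan_id=92: rate_bp >= 2294 → -77106
loan_id=93: rate_bp >= 1254 or status in ('default', 'paid', 'current') → -37125
loan_id=94: rate_bp >= 2238 and ltv <= 41 → 141860
loan_id=95: rate_bp >= 2294 → -32644
loan_id=96: ELSE → 59824
loan_id=97: rate_bp >= 1768 and status <> 'current' → 72133
loan_id=98: rate_bp >= 1254 or status in ('default', 'paid', 'current') → -31333

16912, 39844, -77106, -37125, 141860, -32644, 59824, 72133, -31333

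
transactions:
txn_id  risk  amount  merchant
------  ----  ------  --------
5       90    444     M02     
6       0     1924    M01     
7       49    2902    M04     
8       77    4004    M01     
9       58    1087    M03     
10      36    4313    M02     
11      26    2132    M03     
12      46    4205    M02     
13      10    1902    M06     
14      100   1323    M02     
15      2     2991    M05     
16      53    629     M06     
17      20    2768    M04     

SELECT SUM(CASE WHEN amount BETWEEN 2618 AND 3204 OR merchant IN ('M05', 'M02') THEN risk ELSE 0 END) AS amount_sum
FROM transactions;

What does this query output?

txn_id=5: ✓ → 90
txn_id=6: ✗
txn_id=7: ✓ → 49
txn_id=8: ✗
txn_id=9: ✗
txn_id=10: ✓ → 36
txn_id=11: ✗
txn_id=12: ✓ → 46
txn_id=13: ✗
txn_id=14: ✓ → 100
txn_id=15: ✓ → 2
txn_id=16: ✗
txn_id=17: ✓ → 20
amount_sum = 90 + 49 + 36 + 46 + 100 + 2 + 20 = 343

343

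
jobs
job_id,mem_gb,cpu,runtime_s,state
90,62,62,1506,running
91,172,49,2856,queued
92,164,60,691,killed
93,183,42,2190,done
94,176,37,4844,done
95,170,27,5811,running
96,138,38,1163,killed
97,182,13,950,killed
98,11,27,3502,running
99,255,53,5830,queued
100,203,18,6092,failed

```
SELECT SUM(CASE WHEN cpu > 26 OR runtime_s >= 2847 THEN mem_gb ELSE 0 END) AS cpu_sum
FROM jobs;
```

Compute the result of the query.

job_id=90: ✓ → 62
job_id=91: ✓ → 172
job_id=92: ✓ → 164
job_id=93: ✓ → 183
job_id=94: ✓ → 176
job_id=95: ✓ → 170
job_id=96: ✓ → 138
job_id=97: ✗
job_id=98: ✓ → 11
job_id=99: ✓ → 255
job_id=100: ✓ → 203
cpu_sum = 62 + 172 + 164 + 183 + 176 + 170 + 138 + 11 + 255 + 203 = 1534

1534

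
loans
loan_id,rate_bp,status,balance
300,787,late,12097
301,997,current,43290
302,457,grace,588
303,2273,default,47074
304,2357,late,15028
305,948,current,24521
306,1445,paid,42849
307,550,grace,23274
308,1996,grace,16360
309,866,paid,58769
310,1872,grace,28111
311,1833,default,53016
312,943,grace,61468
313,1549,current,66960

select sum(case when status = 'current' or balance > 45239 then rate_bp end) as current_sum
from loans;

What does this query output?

9409

loan_id=300: ✗
loan_id=301: ✓ → 997
loan_id=302: ✗
loan_id=303: ✓ → 2273
loan_id=304: ✗
loan_id=305: ✓ → 948
loan_id=306: ✗
loan_id=307: ✗
loan_id=308: ✗
loan_id=309: ✓ → 866
loan_id=310: ✗
loan_id=311: ✓ → 1833
loan_id=312: ✓ → 943
loan_id=313: ✓ → 1549
current_sum = 997 + 2273 + 948 + 866 + 1833 + 943 + 1549 = 9409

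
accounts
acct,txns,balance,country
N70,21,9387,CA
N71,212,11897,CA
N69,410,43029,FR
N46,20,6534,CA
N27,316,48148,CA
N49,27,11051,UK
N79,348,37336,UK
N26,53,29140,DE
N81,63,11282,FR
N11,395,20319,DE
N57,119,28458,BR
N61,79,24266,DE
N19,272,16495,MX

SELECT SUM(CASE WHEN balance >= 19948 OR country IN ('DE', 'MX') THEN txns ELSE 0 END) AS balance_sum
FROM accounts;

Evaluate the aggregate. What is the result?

1992

acct=N70: ✗
acct=N71: ✗
acct=N69: ✓ → 410
acct=N46: ✗
acct=N27: ✓ → 316
acct=N49: ✗
acct=N79: ✓ → 348
acct=N26: ✓ → 53
acct=N81: ✗
acct=N11: ✓ → 395
acct=N57: ✓ → 119
acct=N61: ✓ → 79
acct=N19: ✓ → 272
balance_sum = 410 + 316 + 348 + 53 + 395 + 119 + 79 + 272 = 1992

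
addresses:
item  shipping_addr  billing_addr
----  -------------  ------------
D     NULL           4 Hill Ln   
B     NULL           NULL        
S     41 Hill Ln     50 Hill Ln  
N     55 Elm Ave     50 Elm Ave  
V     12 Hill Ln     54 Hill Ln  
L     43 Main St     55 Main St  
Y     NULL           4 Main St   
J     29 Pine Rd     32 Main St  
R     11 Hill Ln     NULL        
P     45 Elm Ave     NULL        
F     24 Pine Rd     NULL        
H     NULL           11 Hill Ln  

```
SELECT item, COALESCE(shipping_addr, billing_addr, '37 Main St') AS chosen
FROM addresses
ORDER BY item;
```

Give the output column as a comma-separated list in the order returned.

37 Main St, 4 Hill Ln, 24 Pine Rd, 11 Hill Ln, 29 Pine Rd, 43 Main St, 55 Elm Ave, 45 Elm Ave, 11 Hill Ln, 41 Hill Ln, 12 Hill Ln, 4 Main St

item=B: shipping_addr=NULL, billing_addr=NULL, → literal 37 Main St → 37 Main St
item=D: shipping_addr=NULL, billing_addr=4 Hill Ln → 4 Hill Ln
item=F: shipping_addr=24 Pine Rd → 24 Pine Rd
item=H: shipping_addr=NULL, billing_addr=11 Hill Ln → 11 Hill Ln
item=J: shipping_addr=29 Pine Rd → 29 Pine Rd
item=L: shipping_addr=43 Main St → 43 Main St
item=N: shipping_addr=55 Elm Ave → 55 Elm Ave
item=P: shipping_addr=45 Elm Ave → 45 Elm Ave
item=R: shipping_addr=11 Hill Ln → 11 Hill Ln
item=S: shipping_addr=41 Hill Ln → 41 Hill Ln
item=V: shipping_addr=12 Hill Ln → 12 Hill Ln
item=Y: shipping_addr=NULL, billing_addr=4 Main St → 4 Main St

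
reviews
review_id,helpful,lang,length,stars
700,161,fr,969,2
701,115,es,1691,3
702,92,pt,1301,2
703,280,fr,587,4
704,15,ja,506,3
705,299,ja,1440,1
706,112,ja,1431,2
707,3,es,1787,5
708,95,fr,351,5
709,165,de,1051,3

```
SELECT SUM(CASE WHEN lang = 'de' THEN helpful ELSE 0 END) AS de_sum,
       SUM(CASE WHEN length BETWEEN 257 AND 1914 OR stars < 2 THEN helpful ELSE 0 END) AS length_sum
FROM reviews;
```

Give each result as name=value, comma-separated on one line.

de_sum=165, length_sum=1337

[de_sum: lang = 'de']
review_id=700: ✗
review_id=701: ✗
review_id=702: ✗
review_id=703: ✗
review_id=704: ✗
review_id=705: ✗
review_id=706: ✗
review_id=707: ✗
review_id=708: ✗
review_id=709: ✓ → 165
de_sum = 165
—
[length_sum: length BETWEEN 257 AND 1914 OR stars < 2]
review_id=700: ✓ → 161
review_id=701: ✓ → 115
review_id=702: ✓ → 92
review_id=703: ✓ → 280
review_id=704: ✓ → 15
review_id=705: ✓ → 299
review_id=706: ✓ → 112
review_id=707: ✓ → 3
review_id=708: ✓ → 95
review_id=709: ✓ → 165
length_sum = 161 + 115 + 92 + 280 + 15 + 299 + 112 + 3 + 95 + 165 = 1337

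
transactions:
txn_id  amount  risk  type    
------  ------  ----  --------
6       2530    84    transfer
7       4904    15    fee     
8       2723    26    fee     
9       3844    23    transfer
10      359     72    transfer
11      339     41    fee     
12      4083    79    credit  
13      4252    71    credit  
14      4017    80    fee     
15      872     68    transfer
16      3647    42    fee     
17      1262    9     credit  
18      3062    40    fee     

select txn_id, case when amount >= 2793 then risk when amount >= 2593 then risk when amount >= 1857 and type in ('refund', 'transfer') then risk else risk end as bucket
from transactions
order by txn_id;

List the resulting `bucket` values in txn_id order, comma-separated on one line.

txn_id=6: amount >= 1857 and type in ('refund', 'transfer') → 84
txn_id=7: amount >= 2793 → 15
txn_id=8: amount >= 2593 → 26
txn_id=9: amount >= 2793 → 23
txn_id=10: ELSE → 72
txn_id=11: ELSE → 41
txn_id=12: amount >= 2793 → 79
txn_id=13: amount >= 2793 → 71
txn_id=14: amount >= 2793 → 80
txn_id=15: ELSE → 68
txn_id=16: amount >= 2793 → 42
txn_id=17: ELSE → 9
txn_id=18: amount >= 2793 → 40

84, 15, 26, 23, 72, 41, 79, 71, 80, 68, 42, 9, 40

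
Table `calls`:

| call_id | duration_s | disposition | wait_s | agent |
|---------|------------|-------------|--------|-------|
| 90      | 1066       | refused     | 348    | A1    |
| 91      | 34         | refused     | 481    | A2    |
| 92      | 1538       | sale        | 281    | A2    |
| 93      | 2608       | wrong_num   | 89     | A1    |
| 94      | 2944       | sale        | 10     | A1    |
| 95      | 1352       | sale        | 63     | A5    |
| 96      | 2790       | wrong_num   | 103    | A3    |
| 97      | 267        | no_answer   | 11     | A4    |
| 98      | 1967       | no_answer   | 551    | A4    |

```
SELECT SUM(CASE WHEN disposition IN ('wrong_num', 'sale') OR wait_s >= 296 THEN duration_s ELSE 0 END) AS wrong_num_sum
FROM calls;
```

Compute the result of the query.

14299

call_id=90: ✓ → 1066
call_id=91: ✓ → 34
call_id=92: ✓ → 1538
call_id=93: ✓ → 2608
call_id=94: ✓ → 2944
call_id=95: ✓ → 1352
call_id=96: ✓ → 2790
call_id=97: ✗
call_id=98: ✓ → 1967
wrong_num_sum = 1066 + 34 + 1538 + 2608 + 2944 + 1352 + 2790 + 1967 = 14299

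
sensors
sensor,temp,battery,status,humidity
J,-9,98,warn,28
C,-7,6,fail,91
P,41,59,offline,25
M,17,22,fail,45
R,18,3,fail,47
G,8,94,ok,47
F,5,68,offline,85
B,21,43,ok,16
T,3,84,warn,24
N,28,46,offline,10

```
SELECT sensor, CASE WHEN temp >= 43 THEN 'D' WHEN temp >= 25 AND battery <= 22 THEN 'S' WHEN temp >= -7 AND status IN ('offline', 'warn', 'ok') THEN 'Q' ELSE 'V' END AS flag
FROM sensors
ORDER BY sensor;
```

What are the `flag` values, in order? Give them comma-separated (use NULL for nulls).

sensor=B: temp >= -7 AND status IN ('offline', 'warn', 'ok') → Q
sensor=C: ELSE → V
sensor=F: temp >= -7 AND status IN ('offline', 'warn', 'ok') → Q
sensor=G: temp >= -7 AND status IN ('offline', 'warn', 'ok') → Q
sensor=J: ELSE → V
sensor=M: ELSE → V
sensor=N: temp >= -7 AND status IN ('offline', 'warn', 'ok') → Q
sensor=P: temp >= -7 AND status IN ('offline', 'warn', 'ok') → Q
sensor=R: ELSE → V
sensor=T: temp >= -7 AND status IN ('offline', 'warn', 'ok') → Q

Q, V, Q, Q, V, V, Q, Q, V, Q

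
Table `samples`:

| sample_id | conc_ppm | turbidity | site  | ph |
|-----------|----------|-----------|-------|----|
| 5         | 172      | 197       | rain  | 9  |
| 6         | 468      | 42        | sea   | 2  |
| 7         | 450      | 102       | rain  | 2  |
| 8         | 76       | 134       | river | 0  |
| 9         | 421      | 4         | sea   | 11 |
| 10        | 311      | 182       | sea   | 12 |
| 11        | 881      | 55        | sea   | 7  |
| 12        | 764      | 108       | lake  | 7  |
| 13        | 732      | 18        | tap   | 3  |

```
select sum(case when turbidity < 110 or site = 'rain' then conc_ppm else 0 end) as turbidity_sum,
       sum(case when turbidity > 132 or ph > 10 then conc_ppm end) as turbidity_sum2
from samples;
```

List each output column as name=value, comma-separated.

turbidity_sum=3888, turbidity_sum2=980

[turbidity_sum: turbidity < 110 or site = 'rain']
sample_id=5: ✓ → 172
sample_id=6: ✓ → 468
sample_id=7: ✓ → 450
sample_id=8: ✗
sample_id=9: ✓ → 421
sample_id=10: ✗
sample_id=11: ✓ → 881
sample_id=12: ✓ → 764
sample_id=13: ✓ → 732
turbidity_sum = 172 + 468 + 450 + 421 + 881 + 764 + 732 = 3888
—
[turbidity_sum2: turbidity > 132 or ph > 10]
sample_id=5: ✓ → 172
sample_id=6: ✗
sample_id=7: ✗
sample_id=8: ✓ → 76
sample_id=9: ✓ → 421
sample_id=10: ✓ → 311
sample_id=11: ✗
sample_id=12: ✗
sample_id=13: ✗
turbidity_sum2 = 172 + 76 + 421 + 311 = 980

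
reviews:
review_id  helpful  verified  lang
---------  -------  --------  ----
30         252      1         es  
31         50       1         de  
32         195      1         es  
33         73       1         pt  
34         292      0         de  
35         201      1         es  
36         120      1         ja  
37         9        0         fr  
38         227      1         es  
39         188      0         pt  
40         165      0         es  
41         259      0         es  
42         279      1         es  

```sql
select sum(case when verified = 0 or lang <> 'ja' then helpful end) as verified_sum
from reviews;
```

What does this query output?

2190

review_id=30: ✓ → 252
review_id=31: ✓ → 50
review_id=32: ✓ → 195
review_id=33: ✓ → 73
review_id=34: ✓ → 292
review_id=35: ✓ → 201
review_id=36: ✗
review_id=37: ✓ → 9
review_id=38: ✓ → 227
review_id=39: ✓ → 188
review_id=40: ✓ → 165
review_id=41: ✓ → 259
review_id=42: ✓ → 279
verified_sum = 252 + 50 + 195 + 73 + 292 + 201 + 9 + 227 + 188 + 165 + 259 + 279 = 2190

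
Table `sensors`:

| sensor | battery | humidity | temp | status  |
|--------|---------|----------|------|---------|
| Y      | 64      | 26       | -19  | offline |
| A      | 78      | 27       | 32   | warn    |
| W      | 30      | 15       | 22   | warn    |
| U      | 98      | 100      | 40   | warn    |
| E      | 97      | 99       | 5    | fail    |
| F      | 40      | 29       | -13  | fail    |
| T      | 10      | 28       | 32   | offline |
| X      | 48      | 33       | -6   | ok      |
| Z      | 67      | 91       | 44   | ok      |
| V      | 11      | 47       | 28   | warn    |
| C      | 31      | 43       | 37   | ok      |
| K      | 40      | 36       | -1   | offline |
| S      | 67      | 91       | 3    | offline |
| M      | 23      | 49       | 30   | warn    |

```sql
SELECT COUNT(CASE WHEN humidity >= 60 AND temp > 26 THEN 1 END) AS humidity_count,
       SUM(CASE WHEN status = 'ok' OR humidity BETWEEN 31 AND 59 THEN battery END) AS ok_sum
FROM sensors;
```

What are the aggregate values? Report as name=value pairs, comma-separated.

humidity_count=2, ok_sum=220

[humidity_count: humidity >= 60 AND temp > 26]
sensor=Y: ✗
sensor=A: ✗
sensor=W: ✗
sensor=U: ✓ → 1
sensor=E: ✗
sensor=F: ✗
sensor=T: ✗
sensor=X: ✗
sensor=Z: ✓ → 1
sensor=V: ✗
sensor=C: ✗
sensor=K: ✗
sensor=S: ✗
sensor=M: ✗
humidity_count = COUNT(1, 1) = 2
—
[ok_sum: status = 'ok' OR humidity BETWEEN 31 AND 59]
sensor=Y: ✗
sensor=A: ✗
sensor=W: ✗
sensor=U: ✗
sensor=E: ✗
sensor=F: ✗
sensor=T: ✗
sensor=X: ✓ → 48
sensor=Z: ✓ → 67
sensor=V: ✓ → 11
sensor=C: ✓ → 31
sensor=K: ✓ → 40
sensor=S: ✗
sensor=M: ✓ → 23
ok_sum = 48 + 67 + 11 + 31 + 40 + 23 = 220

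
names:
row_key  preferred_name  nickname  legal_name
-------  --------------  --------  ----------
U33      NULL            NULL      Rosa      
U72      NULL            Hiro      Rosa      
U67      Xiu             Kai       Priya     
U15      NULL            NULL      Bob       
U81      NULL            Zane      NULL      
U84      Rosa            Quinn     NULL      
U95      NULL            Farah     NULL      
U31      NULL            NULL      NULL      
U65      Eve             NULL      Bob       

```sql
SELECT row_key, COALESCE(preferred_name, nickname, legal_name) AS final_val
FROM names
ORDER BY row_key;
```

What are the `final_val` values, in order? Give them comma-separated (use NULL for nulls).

Bob, NULL, Rosa, Eve, Xiu, Hiro, Zane, Rosa, Farah

row_key=U15: preferred_name=NULL, nickname=NULL, legal_name=Bob → Bob
row_key=U31: preferred_name=NULL, nickname=NULL, legal_name=NULL (all NULL) → NULL
row_key=U33: preferred_name=NULL, nickname=NULL, legal_name=Rosa → Rosa
row_key=U65: preferred_name=Eve → Eve
row_key=U67: preferred_name=Xiu → Xiu
row_key=U72: preferred_name=NULL, nickname=Hiro → Hiro
row_key=U81: preferred_name=NULL, nickname=Zane → Zane
row_key=U84: preferred_name=Rosa → Rosa
row_key=U95: preferred_name=NULL, nickname=Farah → Farah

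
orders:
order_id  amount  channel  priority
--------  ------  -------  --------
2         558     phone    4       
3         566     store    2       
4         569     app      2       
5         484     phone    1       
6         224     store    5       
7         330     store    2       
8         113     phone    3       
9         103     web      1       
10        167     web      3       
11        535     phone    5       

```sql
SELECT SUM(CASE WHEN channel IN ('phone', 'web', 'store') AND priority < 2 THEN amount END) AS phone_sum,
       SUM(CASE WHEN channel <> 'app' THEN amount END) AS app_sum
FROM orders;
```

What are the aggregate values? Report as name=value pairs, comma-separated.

phone_sum=587, app_sum=3080

[phone_sum: channel IN ('phone', 'web', 'store') AND priority < 2]
order_id=2: ✗
order_id=3: ✗
order_id=4: ✗
order_id=5: ✓ → 484
order_id=6: ✗
order_id=7: ✗
order_id=8: ✗
order_id=9: ✓ → 103
order_id=10: ✗
order_id=11: ✗
phone_sum = 484 + 103 = 587
—
[app_sum: channel <> 'app']
order_id=2: ✓ → 558
order_id=3: ✓ → 566
order_id=4: ✗
order_id=5: ✓ → 484
order_id=6: ✓ → 224
order_id=7: ✓ → 330
order_id=8: ✓ → 113
order_id=9: ✓ → 103
order_id=10: ✓ → 167
order_id=11: ✓ → 535
app_sum = 558 + 566 + 484 + 224 + 330 + 113 + 103 + 167 + 535 = 3080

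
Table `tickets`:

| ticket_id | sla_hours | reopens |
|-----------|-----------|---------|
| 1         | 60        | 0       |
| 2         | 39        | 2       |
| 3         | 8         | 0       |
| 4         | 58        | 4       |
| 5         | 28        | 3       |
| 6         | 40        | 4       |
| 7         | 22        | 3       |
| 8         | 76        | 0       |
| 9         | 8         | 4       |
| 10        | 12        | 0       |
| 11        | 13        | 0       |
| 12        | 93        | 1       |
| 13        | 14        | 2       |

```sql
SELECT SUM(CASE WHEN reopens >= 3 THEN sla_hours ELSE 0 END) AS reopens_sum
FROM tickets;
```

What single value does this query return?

ticket_id=1: ✗
ticket_id=2: ✗
ticket_id=3: ✗
ticket_id=4: ✓ → 58
ticket_id=5: ✓ → 28
ticket_id=6: ✓ → 40
ticket_id=7: ✓ → 22
ticket_id=8: ✗
ticket_id=9: ✓ → 8
ticket_id=10: ✗
ticket_id=11: ✗
ticket_id=12: ✗
ticket_id=13: ✗
reopens_sum = 58 + 28 + 40 + 22 + 8 = 156

156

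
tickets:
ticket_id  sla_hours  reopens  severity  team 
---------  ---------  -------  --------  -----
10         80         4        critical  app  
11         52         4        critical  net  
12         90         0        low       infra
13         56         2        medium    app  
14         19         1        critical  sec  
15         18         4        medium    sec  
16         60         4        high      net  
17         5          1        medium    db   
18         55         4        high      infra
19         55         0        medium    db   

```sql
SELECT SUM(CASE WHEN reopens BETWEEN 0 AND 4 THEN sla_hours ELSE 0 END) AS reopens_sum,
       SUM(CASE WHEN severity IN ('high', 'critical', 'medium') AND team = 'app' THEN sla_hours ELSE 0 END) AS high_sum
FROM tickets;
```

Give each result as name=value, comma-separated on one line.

[reopens_sum: reopens BETWEEN 0 AND 4]
ticket_id=10: ✓ → 80
ticket_id=11: ✓ → 52
ticket_id=12: ✓ → 90
ticket_id=13: ✓ → 56
ticket_id=14: ✓ → 19
ticket_id=15: ✓ → 18
ticket_id=16: ✓ → 60
ticket_id=17: ✓ → 5
ticket_id=18: ✓ → 55
ticket_id=19: ✓ → 55
reopens_sum = 80 + 52 + 90 + 56 + 19 + 18 + 60 + 5 + 55 + 55 = 490
—
[high_sum: severity IN ('high', 'critical', 'medium') AND team = 'app']
ticket_id=10: ✓ → 80
ticket_id=11: ✗
ticket_id=12: ✗
ticket_id=13: ✓ → 56
ticket_id=14: ✗
ticket_id=15: ✗
ticket_id=16: ✗
ticket_id=17: ✗
ticket_id=18: ✗
ticket_id=19: ✗
high_sum = 80 + 56 = 136

reopens_sum=490, high_sum=136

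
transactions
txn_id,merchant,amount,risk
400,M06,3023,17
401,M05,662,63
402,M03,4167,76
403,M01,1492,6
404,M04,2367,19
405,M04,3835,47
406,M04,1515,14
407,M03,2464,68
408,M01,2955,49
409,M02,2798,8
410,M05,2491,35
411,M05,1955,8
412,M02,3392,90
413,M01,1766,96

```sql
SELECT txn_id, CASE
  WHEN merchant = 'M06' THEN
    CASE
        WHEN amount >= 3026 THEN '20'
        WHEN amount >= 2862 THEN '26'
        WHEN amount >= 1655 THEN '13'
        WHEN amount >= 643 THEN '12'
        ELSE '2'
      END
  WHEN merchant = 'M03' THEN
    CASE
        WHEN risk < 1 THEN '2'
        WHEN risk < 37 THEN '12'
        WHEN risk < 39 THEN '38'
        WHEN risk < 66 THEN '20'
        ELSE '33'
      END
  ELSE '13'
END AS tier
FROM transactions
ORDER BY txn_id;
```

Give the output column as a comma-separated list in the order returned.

txn_id=400: merchant='M06' → inner[amount >= 2862] → 26
txn_id=401: merchant='M05' → outer ELSE → 13
txn_id=402: merchant='M03' → inner[ELSE] → 33
txn_id=403: merchant='M01' → outer ELSE → 13
txn_id=404: merchant='M04' → outer ELSE → 13
txn_id=405: merchant='M04' → outer ELSE → 13
txn_id=406: merchant='M04' → outer ELSE → 13
txn_id=407: merchant='M03' → inner[ELSE] → 33
txn_id=408: merchant='M01' → outer ELSE → 13
txn_id=409: merchant='M02' → outer ELSE → 13
txn_id=410: merchant='M05' → outer ELSE → 13
txn_id=411: merchant='M05' → outer ELSE → 13
txn_id=412: merchant='M02' → outer ELSE → 13
txn_id=413: merchant='M01' → outer ELSE → 13

26, 13, 33, 13, 13, 13, 13, 33, 13, 13, 13, 13, 13, 13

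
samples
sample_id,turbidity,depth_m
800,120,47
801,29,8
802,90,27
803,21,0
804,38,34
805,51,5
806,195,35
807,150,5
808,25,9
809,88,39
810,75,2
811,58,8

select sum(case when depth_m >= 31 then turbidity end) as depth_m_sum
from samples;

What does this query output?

sample_id=800: ✓ → 120
sample_id=801: ✗
sample_id=802: ✗
sample_id=803: ✗
sample_id=804: ✓ → 38
sample_id=805: ✗
sample_id=806: ✓ → 195
sample_id=807: ✗
sample_id=808: ✗
sample_id=809: ✓ → 88
sample_id=810: ✗
sample_id=811: ✗
depth_m_sum = 120 + 38 + 195 + 88 = 441

441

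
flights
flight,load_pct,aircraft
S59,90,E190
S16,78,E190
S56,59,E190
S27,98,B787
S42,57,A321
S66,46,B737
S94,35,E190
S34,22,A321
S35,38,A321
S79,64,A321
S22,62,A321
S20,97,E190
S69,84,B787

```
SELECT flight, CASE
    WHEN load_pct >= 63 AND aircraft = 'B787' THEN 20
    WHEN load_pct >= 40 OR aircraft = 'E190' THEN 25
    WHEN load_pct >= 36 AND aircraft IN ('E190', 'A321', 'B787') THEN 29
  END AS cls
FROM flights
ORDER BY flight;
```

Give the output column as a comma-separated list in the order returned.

25, 25, 25, 20, NULL, 29, 25, 25, 25, 25, 20, 25, 25

flight=S16: load_pct >= 40 OR aircraft = 'E190' → 25
flight=S20: load_pct >= 40 OR aircraft = 'E190' → 25
flight=S22: load_pct >= 40 OR aircraft = 'E190' → 25
flight=S27: load_pct >= 63 AND aircraft = 'B787' → 20
flight=S34: (no match → NULL) → NULL
flight=S35: load_pct >= 36 AND aircraft IN ('E190', 'A321', 'B787') → 29
flight=S42: load_pct >= 40 OR aircraft = 'E190' → 25
flight=S56: load_pct >= 40 OR aircraft = 'E190' → 25
flight=S59: load_pct >= 40 OR aircraft = 'E190' → 25
flight=S66: load_pct >= 40 OR aircraft = 'E190' → 25
flight=S69: load_pct >= 63 AND aircraft = 'B787' → 20
flight=S79: load_pct >= 40 OR aircraft = 'E190' → 25
flight=S94: load_pct >= 40 OR aircraft = 'E190' → 25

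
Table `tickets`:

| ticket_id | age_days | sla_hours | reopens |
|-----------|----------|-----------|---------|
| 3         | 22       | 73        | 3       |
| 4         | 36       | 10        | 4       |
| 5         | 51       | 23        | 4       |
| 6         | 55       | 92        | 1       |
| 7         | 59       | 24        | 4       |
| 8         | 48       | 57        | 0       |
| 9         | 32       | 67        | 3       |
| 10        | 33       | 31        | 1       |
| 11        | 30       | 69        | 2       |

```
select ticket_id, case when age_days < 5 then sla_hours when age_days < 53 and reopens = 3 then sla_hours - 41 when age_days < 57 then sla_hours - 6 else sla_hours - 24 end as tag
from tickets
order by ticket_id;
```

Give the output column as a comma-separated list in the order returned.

ticket_id=3: age_days < 53 and reopens = 3 → 32
ticket_id=4: age_days < 57 → 4
ticket_id=5: age_days < 57 → 17
ticket_id=6: age_days < 57 → 86
ticket_id=7: ELSE → 0
ticket_id=8: age_days < 57 → 51
ticket_id=9: age_days < 53 and reopens = 3 → 26
ticket_id=10: age_days < 57 → 25
ticket_id=11: age_days < 57 → 63

32, 4, 17, 86, 0, 51, 26, 25, 63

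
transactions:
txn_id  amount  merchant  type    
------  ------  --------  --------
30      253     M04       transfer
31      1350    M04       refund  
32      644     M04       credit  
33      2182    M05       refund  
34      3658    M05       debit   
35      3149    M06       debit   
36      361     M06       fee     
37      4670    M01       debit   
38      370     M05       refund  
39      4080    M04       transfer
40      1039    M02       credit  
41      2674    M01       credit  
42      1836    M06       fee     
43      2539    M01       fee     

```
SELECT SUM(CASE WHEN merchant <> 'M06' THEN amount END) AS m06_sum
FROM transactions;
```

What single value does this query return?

23459

txn_id=30: ✓ → 253
txn_id=31: ✓ → 1350
txn_id=32: ✓ → 644
txn_id=33: ✓ → 2182
txn_id=34: ✓ → 3658
txn_id=35: ✗
txn_id=36: ✗
txn_id=37: ✓ → 4670
txn_id=38: ✓ → 370
txn_id=39: ✓ → 4080
txn_id=40: ✓ → 1039
txn_id=41: ✓ → 2674
txn_id=42: ✗
txn_id=43: ✓ → 2539
m06_sum = 253 + 1350 + 644 + 2182 + 3658 + 4670 + 370 + 4080 + 1039 + 2674 + 2539 = 23459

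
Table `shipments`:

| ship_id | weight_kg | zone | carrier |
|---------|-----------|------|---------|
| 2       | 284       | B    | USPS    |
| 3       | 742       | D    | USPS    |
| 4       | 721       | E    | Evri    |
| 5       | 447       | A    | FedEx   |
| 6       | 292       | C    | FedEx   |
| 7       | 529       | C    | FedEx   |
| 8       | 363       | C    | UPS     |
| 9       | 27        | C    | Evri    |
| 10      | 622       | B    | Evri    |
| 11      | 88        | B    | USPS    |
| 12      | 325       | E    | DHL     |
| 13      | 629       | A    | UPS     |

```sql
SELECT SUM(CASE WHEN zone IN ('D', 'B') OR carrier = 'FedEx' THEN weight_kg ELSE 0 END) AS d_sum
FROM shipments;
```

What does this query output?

ship_id=2: ✓ → 284
ship_id=3: ✓ → 742
ship_id=4: ✗
ship_id=5: ✓ → 447
ship_id=6: ✓ → 292
ship_id=7: ✓ → 529
ship_id=8: ✗
ship_id=9: ✗
ship_id=10: ✓ → 622
ship_id=11: ✓ → 88
ship_id=12: ✗
ship_id=13: ✗
d_sum = 284 + 742 + 447 + 292 + 529 + 622 + 88 = 3004

3004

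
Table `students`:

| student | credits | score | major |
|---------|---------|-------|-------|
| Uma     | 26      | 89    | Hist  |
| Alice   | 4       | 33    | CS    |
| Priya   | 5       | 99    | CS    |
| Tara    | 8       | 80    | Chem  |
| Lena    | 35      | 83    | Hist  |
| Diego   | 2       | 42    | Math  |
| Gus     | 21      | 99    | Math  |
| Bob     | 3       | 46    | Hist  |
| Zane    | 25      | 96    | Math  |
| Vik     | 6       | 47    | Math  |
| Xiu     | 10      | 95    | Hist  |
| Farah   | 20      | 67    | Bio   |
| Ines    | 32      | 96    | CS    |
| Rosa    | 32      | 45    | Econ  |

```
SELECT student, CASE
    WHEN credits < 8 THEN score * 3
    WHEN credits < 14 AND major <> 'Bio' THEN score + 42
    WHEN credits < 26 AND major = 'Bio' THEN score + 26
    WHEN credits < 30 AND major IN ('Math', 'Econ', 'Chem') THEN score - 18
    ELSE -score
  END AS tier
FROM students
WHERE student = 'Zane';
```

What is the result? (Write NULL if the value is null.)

78

student = Zane: credits=25, score=96, major=Math.
credits < 8 → false
credits < 14 AND major <> 'Bio' → false
credits < 26 AND major = 'Bio' → false
credits < 30 AND major IN ('Math', 'Econ', 'Chem') → true → 78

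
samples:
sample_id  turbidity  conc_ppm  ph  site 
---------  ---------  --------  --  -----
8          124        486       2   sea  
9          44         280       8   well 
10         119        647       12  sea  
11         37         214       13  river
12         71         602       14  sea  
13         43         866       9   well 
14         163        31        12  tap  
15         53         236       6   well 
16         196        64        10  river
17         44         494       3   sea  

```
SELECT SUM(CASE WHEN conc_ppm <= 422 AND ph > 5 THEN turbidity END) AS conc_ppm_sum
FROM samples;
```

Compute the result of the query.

493

sample_id=8: ✗
sample_id=9: ✓ → 44
sample_id=10: ✗
sample_id=11: ✓ → 37
sample_id=12: ✗
sample_id=13: ✗
sample_id=14: ✓ → 163
sample_id=15: ✓ → 53
sample_id=16: ✓ → 196
sample_id=17: ✗
conc_ppm_sum = 44 + 37 + 163 + 53 + 196 = 493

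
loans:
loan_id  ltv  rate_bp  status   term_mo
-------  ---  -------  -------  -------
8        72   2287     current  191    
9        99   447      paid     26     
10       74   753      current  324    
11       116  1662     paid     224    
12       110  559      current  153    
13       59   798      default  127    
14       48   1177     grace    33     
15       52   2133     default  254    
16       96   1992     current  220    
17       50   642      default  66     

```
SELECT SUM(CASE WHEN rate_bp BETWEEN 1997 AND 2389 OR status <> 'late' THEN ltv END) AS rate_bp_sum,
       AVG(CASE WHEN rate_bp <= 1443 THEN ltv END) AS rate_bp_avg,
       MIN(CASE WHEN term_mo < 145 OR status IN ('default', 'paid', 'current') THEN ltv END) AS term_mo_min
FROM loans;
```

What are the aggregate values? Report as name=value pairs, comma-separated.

rate_bp_sum=776, rate_bp_avg=73.3333333333, term_mo_min=48

[rate_bp_sum: rate_bp BETWEEN 1997 AND 2389 OR status <> 'late']
loan_id=8: ✓ → 72
loan_id=9: ✓ → 99
loan_id=10: ✓ → 74
loan_id=11: ✓ → 116
loan_id=12: ✓ → 110
loan_id=13: ✓ → 59
loan_id=14: ✓ → 48
loan_id=15: ✓ → 52
loan_id=16: ✓ → 96
loan_id=17: ✓ → 50
rate_bp_sum = 72 + 99 + 74 + 116 + 110 + 59 + 48 + 52 + 96 + 50 = 776
—
[rate_bp_avg: rate_bp <= 1443]
loan_id=8: ✗
loan_id=9: ✓ → 99
loan_id=10: ✓ → 74
loan_id=11: ✗
loan_id=12: ✓ → 110
loan_id=13: ✓ → 59
loan_id=14: ✓ → 48
loan_id=15: ✗
loan_id=16: ✗
loan_id=17: ✓ → 50
rate_bp_avg = (99 + 74 + 110 + 59 + 48 + 50) / 6 = 73.3333333333
—
[term_mo_min: term_mo < 145 OR status IN ('default', 'paid', 'current')]
loan_id=8: ✓ → 72
loan_id=9: ✓ → 99
loan_id=10: ✓ → 74
loan_id=11: ✓ → 116
loan_id=12: ✓ → 110
loan_id=13: ✓ → 59
loan_id=14: ✓ → 48
loan_id=15: ✓ → 52
loan_id=16: ✓ → 96
loan_id=17: ✓ → 50
term_mo_min = MIN(72, 99, 74, 116, 110, 59, 48, 52, 96, 50) = 48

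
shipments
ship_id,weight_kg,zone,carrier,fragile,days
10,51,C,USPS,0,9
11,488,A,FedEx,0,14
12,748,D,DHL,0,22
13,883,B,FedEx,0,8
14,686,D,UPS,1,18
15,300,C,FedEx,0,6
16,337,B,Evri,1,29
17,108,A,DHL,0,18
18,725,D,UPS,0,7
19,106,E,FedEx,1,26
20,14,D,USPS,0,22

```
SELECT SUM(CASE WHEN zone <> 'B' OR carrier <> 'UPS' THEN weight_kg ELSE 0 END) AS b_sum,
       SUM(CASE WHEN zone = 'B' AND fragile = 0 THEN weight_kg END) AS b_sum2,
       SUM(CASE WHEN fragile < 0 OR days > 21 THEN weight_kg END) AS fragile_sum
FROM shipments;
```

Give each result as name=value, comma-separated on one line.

b_sum=4446, b_sum2=883, fragile_sum=1205

[b_sum: zone <> 'B' OR carrier <> 'UPS']
ship_id=10: ✓ → 51
ship_id=11: ✓ → 488
ship_id=12: ✓ → 748
ship_id=13: ✓ → 883
ship_id=14: ✓ → 686
ship_id=15: ✓ → 300
ship_id=16: ✓ → 337
ship_id=17: ✓ → 108
ship_id=18: ✓ → 725
ship_id=19: ✓ → 106
ship_id=20: ✓ → 14
b_sum = 51 + 488 + 748 + 883 + 686 + 300 + 337 + 108 + 725 + 106 + 14 = 4446
—
[b_sum2: zone = 'B' AND fragile = 0]
ship_id=10: ✗
ship_id=11: ✗
ship_id=12: ✗
ship_id=13: ✓ → 883
ship_id=14: ✗
ship_id=15: ✗
ship_id=16: ✗
ship_id=17: ✗
ship_id=18: ✗
ship_id=19: ✗
ship_id=20: ✗
b_sum2 = 883
—
[fragile_sum: fragile < 0 OR days > 21]
ship_id=10: ✗
ship_id=11: ✗
ship_id=12: ✓ → 748
ship_id=13: ✗
ship_id=14: ✗
ship_id=15: ✗
ship_id=16: ✓ → 337
ship_id=17: ✗
ship_id=18: ✗
ship_id=19: ✓ → 106
ship_id=20: ✓ → 14
fragile_sum = 748 + 337 + 106 + 14 = 1205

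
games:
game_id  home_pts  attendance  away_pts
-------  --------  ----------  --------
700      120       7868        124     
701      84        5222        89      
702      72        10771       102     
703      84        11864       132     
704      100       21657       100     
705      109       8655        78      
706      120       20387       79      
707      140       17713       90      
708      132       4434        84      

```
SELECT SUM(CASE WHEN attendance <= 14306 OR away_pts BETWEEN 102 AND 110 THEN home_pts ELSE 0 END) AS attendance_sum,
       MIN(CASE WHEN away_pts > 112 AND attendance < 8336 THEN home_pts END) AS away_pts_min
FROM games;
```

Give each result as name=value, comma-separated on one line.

[attendance_sum: attendance <= 14306 OR away_pts BETWEEN 102 AND 110]
game_id=700: ✓ → 120
game_id=701: ✓ → 84
game_id=702: ✓ → 72
game_id=703: ✓ → 84
game_id=704: ✗
game_id=705: ✓ → 109
game_id=706: ✗
game_id=707: ✗
game_id=708: ✓ → 132
attendance_sum = 120 + 84 + 72 + 84 + 109 + 132 = 601
—
[away_pts_min: away_pts > 112 AND attendance < 8336]
game_id=700: ✓ → 120
game_id=701: ✗
game_id=702: ✗
game_id=703: ✗
game_id=704: ✗
game_id=705: ✗
game_id=706: ✗
game_id=707: ✗
game_id=708: ✗
away_pts_min = MIN(120) = 120

attendance_sum=601, away_pts_min=120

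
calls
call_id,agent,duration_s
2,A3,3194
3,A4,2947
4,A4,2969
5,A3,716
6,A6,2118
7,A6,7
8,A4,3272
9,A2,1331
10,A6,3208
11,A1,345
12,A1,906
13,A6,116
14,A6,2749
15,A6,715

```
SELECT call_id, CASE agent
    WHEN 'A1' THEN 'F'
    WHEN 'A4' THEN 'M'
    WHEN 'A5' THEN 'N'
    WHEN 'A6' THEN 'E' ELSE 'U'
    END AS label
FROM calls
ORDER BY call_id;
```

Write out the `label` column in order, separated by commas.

call_id=2: ELSE → U
call_id=3: agent='A4' → M
call_id=4: agent='A4' → M
call_id=5: ELSE → U
call_id=6: agent='A6' → E
call_id=7: agent='A6' → E
call_id=8: agent='A4' → M
call_id=9: ELSE → U
call_id=10: agent='A6' → E
call_id=11: agent='A1' → F
call_id=12: agent='A1' → F
call_id=13: agent='A6' → E
call_id=14: agent='A6' → E
call_id=15: agent='A6' → E

U, M, M, U, E, E, M, U, E, F, F, E, E, E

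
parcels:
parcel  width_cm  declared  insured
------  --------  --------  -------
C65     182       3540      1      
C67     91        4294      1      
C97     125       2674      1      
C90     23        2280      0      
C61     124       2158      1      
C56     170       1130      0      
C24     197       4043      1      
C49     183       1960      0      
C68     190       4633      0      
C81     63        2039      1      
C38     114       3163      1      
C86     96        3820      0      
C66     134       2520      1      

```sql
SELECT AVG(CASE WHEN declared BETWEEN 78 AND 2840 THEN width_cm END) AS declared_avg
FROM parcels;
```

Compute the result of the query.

117.4285714286

parcel=C65: ✗
parcel=C67: ✗
parcel=C97: ✓ → 125
parcel=C90: ✓ → 23
parcel=C61: ✓ → 124
parcel=C56: ✓ → 170
parcel=C24: ✗
parcel=C49: ✓ → 183
parcel=C68: ✗
parcel=C81: ✓ → 63
parcel=C38: ✗
parcel=C86: ✗
parcel=C66: ✓ → 134
declared_avg = (125 + 23 + 124 + 170 + 183 + 63 + 134) / 7 = 117.4285714286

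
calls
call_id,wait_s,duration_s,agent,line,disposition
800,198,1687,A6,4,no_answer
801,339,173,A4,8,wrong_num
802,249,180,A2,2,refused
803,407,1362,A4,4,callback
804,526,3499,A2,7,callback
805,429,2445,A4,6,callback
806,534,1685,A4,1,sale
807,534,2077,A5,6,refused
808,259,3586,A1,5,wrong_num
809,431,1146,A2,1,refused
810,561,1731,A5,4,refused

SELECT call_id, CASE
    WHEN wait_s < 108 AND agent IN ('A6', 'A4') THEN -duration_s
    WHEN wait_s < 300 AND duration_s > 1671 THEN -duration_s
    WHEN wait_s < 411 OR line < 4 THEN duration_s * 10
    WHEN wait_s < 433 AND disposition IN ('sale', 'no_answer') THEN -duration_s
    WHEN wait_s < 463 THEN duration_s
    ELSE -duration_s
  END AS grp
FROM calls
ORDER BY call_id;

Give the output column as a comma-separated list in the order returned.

-1687, 1730, 1800, 13620, -3499, 2445, 16850, -2077, -3586, 11460, -1731

call_id=800: wait_s < 300 AND duration_s > 1671 → -1687
call_id=801: wait_s < 411 OR line < 4 → 1730
call_id=802: wait_s < 411 OR line < 4 → 1800
call_id=803: wait_s < 411 OR line < 4 → 13620
call_id=804: ELSE → -3499
call_id=805: wait_s < 463 → 2445
call_id=806: wait_s < 411 OR line < 4 → 16850
call_id=807: ELSE → -2077
call_id=808: wait_s < 300 AND duration_s > 1671 → -3586
call_id=809: wait_s < 411 OR line < 4 → 11460
call_id=810: ELSE → -1731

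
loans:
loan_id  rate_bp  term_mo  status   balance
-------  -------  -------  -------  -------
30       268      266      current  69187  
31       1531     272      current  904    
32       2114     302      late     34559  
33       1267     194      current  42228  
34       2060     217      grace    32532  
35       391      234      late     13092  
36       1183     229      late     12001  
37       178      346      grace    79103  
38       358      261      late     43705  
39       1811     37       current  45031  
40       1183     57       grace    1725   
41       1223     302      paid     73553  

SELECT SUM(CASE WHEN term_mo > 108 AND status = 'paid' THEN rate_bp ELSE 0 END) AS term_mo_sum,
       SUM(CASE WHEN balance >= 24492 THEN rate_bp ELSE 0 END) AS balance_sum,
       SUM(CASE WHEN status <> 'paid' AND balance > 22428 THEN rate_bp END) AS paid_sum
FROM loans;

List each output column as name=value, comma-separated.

term_mo_sum=1223, balance_sum=9279, paid_sum=8056

[term_mo_sum: term_mo > 108 AND status = 'paid']
loan_id=30: ✗
loan_id=31: ✗
loan_id=32: ✗
loan_id=33: ✗
loan_id=34: ✗
loan_id=35: ✗
loan_id=36: ✗
loan_id=37: ✗
loan_id=38: ✗
loan_id=39: ✗
loan_id=40: ✗
loan_id=41: ✓ → 1223
term_mo_sum = 1223
—
[balance_sum: balance >= 24492]
loan_id=30: ✓ → 268
loan_id=31: ✗
loan_id=32: ✓ → 2114
loan_id=33: ✓ → 1267
loan_id=34: ✓ → 2060
loan_id=35: ✗
loan_id=36: ✗
loan_id=37: ✓ → 178
loan_id=38: ✓ → 358
loan_id=39: ✓ → 1811
loan_id=40: ✗
loan_id=41: ✓ → 1223
balance_sum = 268 + 2114 + 1267 + 2060 + 178 + 358 + 1811 + 1223 = 9279
—
[paid_sum: status <> 'paid' AND balance > 22428]
loan_id=30: ✓ → 268
loan_id=31: ✗
loan_id=32: ✓ → 2114
loan_id=33: ✓ → 1267
loan_id=34: ✓ → 2060
loan_id=35: ✗
loan_id=36: ✗
loan_id=37: ✓ → 178
loan_id=38: ✓ → 358
loan_id=39: ✓ → 1811
loan_id=40: ✗
loan_id=41: ✗
paid_sum = 268 + 2114 + 1267 + 2060 + 178 + 358 + 1811 = 8056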